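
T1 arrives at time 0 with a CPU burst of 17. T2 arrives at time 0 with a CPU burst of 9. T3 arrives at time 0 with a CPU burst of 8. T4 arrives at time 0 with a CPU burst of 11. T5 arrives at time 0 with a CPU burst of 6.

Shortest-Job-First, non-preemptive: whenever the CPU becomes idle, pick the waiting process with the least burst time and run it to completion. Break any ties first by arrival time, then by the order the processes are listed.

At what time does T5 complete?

6

Gantt: | T5 0-6 | T3 6-14 | T2 14-23 | T4 23-34 | T1 34-51 |
Completion: T1=51  T2=23  T3=14  T4=34  T5=6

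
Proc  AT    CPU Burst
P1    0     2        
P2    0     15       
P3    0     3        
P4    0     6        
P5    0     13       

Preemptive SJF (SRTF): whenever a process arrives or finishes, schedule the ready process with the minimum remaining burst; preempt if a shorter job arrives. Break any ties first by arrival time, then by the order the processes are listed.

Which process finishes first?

P1

Timeline: | P1 0-2 | P3 2-5 | P4 5-11 | P5 11-24 | P2 24-39 |
Completion: P1=2  P2=39  P3=5  P4=11  P5=24
Finish order: P1 → P3 → P4 → P5 → P2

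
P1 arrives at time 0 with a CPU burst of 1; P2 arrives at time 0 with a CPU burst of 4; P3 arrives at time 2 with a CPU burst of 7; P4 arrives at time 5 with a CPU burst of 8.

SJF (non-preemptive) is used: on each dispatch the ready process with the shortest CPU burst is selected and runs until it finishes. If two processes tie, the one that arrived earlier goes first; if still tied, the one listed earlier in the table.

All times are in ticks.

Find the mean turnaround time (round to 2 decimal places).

7.75

Timeline: | P1 0-1 | P2 1-5 | P3 5-12 | P4 12-20 |
Completion: P1=1  P2=5  P3=12  P4=20
Turnaround times: P1=1, P2=5, P3=10, P4=15
Average turnaround = (1+5+10+15) / 4 = 31/4 = 7.75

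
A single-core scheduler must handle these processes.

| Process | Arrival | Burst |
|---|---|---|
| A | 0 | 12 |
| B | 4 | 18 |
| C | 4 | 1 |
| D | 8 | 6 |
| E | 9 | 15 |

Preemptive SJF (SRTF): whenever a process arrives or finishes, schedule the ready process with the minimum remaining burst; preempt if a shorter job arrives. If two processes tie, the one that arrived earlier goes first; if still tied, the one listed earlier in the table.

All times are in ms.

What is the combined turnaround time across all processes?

98

Timeline: | A 0-4 | C 4-5 | A 5-13 | D 13-19 | E 19-34 | B 34-52 |
Completion: A=13  B=52  C=5  D=19  E=34
Turnaround (C−A): A=13  B=48  C=1  D=11  E=25
Turnaround = completion − arrival: A=13, B=48, C=1, D=11, E=25
Total turnaround = 13 + 48 + 1 + 11 + 25 = 98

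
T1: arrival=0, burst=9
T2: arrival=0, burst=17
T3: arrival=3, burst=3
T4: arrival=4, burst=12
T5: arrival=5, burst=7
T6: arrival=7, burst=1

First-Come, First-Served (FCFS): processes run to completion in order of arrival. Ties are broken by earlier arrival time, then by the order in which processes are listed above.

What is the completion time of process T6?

Gantt: | T1 0-9 | T2 9-26 | T3 26-29 | T4 29-41 | T5 41-48 | T6 48-49 |
Completion: T1=9  T2=26  T3=29  T4=41  T5=48  T6=49
Turnaround (C−A): T1=9  T2=26  T3=26  T4=37  T5=43  T6=42

49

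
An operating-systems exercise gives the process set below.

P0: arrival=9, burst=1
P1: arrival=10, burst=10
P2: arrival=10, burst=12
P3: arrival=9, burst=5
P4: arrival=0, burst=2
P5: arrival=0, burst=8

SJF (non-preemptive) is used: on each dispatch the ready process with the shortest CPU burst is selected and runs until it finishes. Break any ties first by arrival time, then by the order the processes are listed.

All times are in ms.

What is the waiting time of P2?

Schedule: | P4 0-2 | P5 2-10 | P0 10-11 | P3 11-16 | P1 16-26 | P2 26-38 |
Completion: P0=11  P1=26  P2=38  P3=16  P4=2  P5=10
Turnaround (C−A): P0=2  P1=16  P2=28  P3=7  P4=2  P5=10
Waiting(P2) = turnaround − burst = 28 − 12 = 16

16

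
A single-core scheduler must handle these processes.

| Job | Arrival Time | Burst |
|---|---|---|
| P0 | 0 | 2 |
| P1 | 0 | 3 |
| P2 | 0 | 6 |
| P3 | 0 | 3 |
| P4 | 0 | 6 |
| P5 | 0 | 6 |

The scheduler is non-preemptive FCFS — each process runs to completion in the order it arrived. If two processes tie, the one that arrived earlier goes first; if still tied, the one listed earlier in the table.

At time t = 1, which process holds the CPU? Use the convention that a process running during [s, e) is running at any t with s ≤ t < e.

Timeline: | P0 0-2 | P1 2-5 | P2 5-11 | P3 11-14 | P4 14-20 | P5 20-26 |
Completion: P0=2  P1=5  P2=11  P3=14  P4=20  P5=26
Turnaround (C−A): P0=2  P1=5  P2=11  P3=14  P4=20  P5=26

P0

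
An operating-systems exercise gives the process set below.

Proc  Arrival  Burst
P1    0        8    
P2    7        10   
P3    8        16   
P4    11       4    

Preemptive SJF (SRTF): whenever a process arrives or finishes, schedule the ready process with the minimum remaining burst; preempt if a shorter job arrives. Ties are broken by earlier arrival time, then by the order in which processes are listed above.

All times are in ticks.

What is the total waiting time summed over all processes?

Timeline: | P1 0-8 | P2 8-11 | P4 11-15 | P2 15-22 | P3 22-38 |
Completion: P1=8  P2=22  P3=38  P4=15
Turnaround (C−A): P1=8  P2=15  P3=30  P4=4
Waiting = turnaround − burst: P1=0, P2=5, P3=14, P4=0
Total waiting = 0 + 5 + 14 + 0 = 19

19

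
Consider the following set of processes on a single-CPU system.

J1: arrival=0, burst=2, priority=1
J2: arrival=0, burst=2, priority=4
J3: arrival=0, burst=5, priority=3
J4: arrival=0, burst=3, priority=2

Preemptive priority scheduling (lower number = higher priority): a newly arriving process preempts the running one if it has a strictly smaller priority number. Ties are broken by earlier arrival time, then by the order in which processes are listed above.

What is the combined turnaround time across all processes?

29

Schedule: | J1 0-2 | J4 2-5 | J3 5-10 | J2 10-12 |
Completion: J1=2  J2=12  J3=10  J4=5
Turnaround (C−A): J1=2  J2=12  J3=10  J4=5
Turnaround = completion − arrival: J1=2, J2=12, J3=10, J4=5
Total turnaround = 2 + 12 + 10 + 5 = 29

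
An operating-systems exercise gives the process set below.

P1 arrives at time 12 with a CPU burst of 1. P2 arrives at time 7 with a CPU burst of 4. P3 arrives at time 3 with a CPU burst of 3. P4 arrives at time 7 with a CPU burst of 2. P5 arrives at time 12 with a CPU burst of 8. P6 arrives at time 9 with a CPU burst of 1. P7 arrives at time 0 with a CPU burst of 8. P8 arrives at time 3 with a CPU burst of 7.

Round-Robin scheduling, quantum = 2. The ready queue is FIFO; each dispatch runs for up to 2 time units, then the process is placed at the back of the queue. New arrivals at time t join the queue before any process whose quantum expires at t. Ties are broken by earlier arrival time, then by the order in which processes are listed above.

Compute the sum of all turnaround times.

121

Timeline: | P7 0-4 | P3 4-6 | P8 6-8 | P7 8-10 | P3 10-11 | P2 11-13 | P4 13-15 | P8 15-17 | P6 17-18 | P7 18-20 | P1 20-21 | P5 21-23 | P2 23-25 | P8 25-27 | P5 27-29 | P8 29-30 | P5 30-34 |
Completion: P1=21  P2=25  P3=11  P4=15  P5=34  P6=18  P7=20  P8=30
Turnaround (C−A): P1=9  P2=18  P3=8  P4=8  P5=22  P6=9  P7=20  P8=27
Turnaround = completion − arrival: P1=9, P2=18, P3=8, P4=8, P5=22, P6=9, P7=20, P8=27
Total turnaround = 9 + 18 + 8 + 8 + 22 + 9 + 20 + 27 = 121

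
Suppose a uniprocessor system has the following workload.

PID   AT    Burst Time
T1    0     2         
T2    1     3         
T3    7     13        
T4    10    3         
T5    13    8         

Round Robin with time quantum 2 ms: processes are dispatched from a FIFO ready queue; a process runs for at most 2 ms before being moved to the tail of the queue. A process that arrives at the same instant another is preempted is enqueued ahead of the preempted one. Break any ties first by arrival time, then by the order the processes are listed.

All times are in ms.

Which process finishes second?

T2

Timeline: | T1 0-2 | T2 2-5 | idle 5-7 | T3 7-11 | T4 11-13 | T3 13-15 | T5 15-17 | T4 17-18 | T3 18-20 | T5 20-22 | T3 22-24 | T5 24-26 | T3 26-28 | T5 28-30 | T3 30-31 |
Completion: T1=2  T2=5  T3=31  T4=18  T5=30
Finish order: T1 → T2 → T4 → T5 → T3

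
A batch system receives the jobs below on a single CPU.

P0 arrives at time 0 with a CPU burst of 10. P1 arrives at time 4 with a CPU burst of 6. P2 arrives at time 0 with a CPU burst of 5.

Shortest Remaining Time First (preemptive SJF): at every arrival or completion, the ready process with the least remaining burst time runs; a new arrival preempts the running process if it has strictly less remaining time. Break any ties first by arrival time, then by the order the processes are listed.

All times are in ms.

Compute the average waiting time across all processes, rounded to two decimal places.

4.00

Schedule: | P2 0-5 | P1 5-11 | P0 11-21 |
Completion: P0=21  P1=11  P2=5
Turnaround (C−A): P0=21  P1=7  P2=5
Waiting times: P0=11, P1=1, P2=0
Average waiting = (11+1+0) / 3 = 12/3 = 4.00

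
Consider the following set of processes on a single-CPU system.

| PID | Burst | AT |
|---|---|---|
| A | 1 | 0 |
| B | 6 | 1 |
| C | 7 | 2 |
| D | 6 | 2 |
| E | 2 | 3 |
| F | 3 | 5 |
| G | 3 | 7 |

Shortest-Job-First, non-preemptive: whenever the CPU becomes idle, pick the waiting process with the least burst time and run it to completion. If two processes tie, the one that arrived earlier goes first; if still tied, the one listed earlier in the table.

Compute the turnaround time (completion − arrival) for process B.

Timeline: | A 0-1 | B 1-7 | E 7-9 | F 9-12 | G 12-15 | D 15-21 | C 21-28 |
Completion: A=1  B=7  C=28  D=21  E=9  F=12  G=15
Turnaround (C−A): A=1  B=6  C=26  D=19  E=6  F=7  G=8
Turnaround(B) = completion − arrival = 7 − 1 = 6

6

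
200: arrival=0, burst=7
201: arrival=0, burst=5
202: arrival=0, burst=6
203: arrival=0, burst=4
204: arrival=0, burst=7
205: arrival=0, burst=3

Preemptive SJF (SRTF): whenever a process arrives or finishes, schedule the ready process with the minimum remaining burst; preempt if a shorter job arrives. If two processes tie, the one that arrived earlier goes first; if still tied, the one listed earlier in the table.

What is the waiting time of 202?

12

Gantt: | 205 0-3 | 203 3-7 | 201 7-12 | 202 12-18 | 200 18-25 | 204 25-32 |
Completion: 200=25  201=12  202=18  203=7  204=32  205=3
Waiting(202) = turnaround − burst = 18 − 6 = 12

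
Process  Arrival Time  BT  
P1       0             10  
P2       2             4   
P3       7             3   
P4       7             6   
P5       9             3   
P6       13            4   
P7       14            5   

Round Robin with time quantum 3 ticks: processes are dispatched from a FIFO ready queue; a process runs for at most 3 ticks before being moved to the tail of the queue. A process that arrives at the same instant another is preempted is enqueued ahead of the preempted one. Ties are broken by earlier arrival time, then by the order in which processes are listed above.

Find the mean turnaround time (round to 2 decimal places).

17.29

Schedule: | P1 0-3 | P2 3-6 | P1 6-9 | P2 9-10 | P3 10-13 | P4 13-16 | P5 16-19 | P1 19-22 | P6 22-25 | P7 25-28 | P4 28-31 | P1 31-32 | P6 32-33 | P7 33-35 |
Completion: P1=32  P2=10  P3=13  P4=31  P5=19  P6=33  P7=35
Turnaround (C−A): P1=32  P2=8  P3=6  P4=24  P5=10  P6=20  P7=21
Turnaround times: P1=32, P2=8, P3=6, P4=24, P5=10, P6=20, P7=21
Average turnaround = (32+8+6+24+10+20+21) / 7 = 121/7 = 17.29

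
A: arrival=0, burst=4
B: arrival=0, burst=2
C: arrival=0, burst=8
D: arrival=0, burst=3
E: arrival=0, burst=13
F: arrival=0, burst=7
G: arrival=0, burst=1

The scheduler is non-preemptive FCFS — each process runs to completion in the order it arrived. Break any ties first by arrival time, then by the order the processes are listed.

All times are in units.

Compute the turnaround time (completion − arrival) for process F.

37

Gantt: | A 0-4 | B 4-6 | C 6-14 | D 14-17 | E 17-30 | F 30-37 | G 37-38 |
Completion: A=4  B=6  C=14  D=17  E=30  F=37  G=38
Turnaround(F) = completion − arrival = 37 − 0 = 37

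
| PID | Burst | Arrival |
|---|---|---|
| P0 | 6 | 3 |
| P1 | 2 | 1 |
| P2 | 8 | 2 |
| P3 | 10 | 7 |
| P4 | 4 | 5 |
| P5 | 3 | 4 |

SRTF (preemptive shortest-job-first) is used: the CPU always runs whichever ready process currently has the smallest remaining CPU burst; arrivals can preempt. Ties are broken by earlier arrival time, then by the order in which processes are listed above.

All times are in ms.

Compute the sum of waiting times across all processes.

Gantt: | idle 0-1 | P1 1-3 | P0 3-4 | P5 4-7 | P4 7-11 | P0 11-16 | P2 16-24 | P3 24-34 |
Completion: P0=16  P1=3  P2=24  P3=34  P4=11  P5=7
Turnaround (C−A): P0=13  P1=2  P2=22  P3=27  P4=6  P5=3
Waiting = turnaround − burst: P0=7, P1=0, P2=14, P3=17, P4=2, P5=0
Total waiting = 7 + 0 + 14 + 17 + 2 + 0 = 40

40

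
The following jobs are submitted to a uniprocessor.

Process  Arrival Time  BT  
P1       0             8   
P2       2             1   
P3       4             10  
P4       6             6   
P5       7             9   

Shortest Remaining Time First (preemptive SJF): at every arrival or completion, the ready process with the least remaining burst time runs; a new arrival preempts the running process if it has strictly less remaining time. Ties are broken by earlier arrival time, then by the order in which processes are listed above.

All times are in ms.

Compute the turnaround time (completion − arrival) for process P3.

Timeline: | P1 0-2 | P2 2-3 | P1 3-9 | P4 9-15 | P5 15-24 | P3 24-34 |
Completion: P1=9  P2=3  P3=34  P4=15  P5=24
Turnaround (C−A): P1=9  P2=1  P3=30  P4=9  P5=17
Turnaround(P3) = completion − arrival = 34 − 4 = 30

30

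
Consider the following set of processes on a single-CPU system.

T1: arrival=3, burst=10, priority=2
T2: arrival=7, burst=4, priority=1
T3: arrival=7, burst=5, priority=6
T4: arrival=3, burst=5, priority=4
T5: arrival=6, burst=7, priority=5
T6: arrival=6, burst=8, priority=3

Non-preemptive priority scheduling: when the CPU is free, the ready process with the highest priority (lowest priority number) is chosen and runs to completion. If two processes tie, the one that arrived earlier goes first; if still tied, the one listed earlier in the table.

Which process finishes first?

T1

Gantt: | idle 0-3 | T1 3-13 | T2 13-17 | T6 17-25 | T4 25-30 | T5 30-37 | T3 37-42 |
Completion: T1=13  T2=17  T3=42  T4=30  T5=37  T6=25
Turnaround (C−A): T1=10  T2=10  T3=35  T4=27  T5=31  T6=19
Finish order: T1 → T2 → T6 → T4 → T5 → T3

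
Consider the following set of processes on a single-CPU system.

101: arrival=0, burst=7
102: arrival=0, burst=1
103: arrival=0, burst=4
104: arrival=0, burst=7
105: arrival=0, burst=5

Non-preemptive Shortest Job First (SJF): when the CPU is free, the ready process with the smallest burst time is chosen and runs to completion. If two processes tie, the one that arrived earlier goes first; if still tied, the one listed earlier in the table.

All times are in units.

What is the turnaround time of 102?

1

Schedule: | 102 0-1 | 103 1-5 | 105 5-10 | 101 10-17 | 104 17-24 |
Completion: 101=17  102=1  103=5  104=24  105=10
Turnaround(102) = completion − arrival = 1 − 0 = 1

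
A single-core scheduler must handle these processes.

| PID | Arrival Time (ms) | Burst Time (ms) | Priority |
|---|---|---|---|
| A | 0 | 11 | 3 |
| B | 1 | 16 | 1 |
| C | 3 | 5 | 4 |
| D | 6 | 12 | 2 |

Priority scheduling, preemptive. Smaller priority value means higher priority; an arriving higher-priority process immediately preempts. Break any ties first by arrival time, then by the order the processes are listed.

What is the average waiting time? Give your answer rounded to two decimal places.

Gantt: | A 0-1 | B 1-17 | D 17-29 | A 29-39 | C 39-44 |
Completion: A=39  B=17  C=44  D=29
Waiting times: A=28, B=0, C=36, D=11
Average waiting = (28+0+36+11) / 4 = 75/4 = 18.75

18.75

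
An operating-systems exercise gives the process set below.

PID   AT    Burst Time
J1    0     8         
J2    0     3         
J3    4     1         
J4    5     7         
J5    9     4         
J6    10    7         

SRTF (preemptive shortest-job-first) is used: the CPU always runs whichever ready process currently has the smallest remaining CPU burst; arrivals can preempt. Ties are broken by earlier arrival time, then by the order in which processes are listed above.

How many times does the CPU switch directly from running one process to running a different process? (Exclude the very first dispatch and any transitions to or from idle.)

Timeline: | J2 0-3 | J1 3-4 | J3 4-5 | J1 5-12 | J5 12-16 | J4 16-23 | J6 23-30 |
Completion: J1=12  J2=3  J3=5  J4=23  J5=16  J6=30
Turnaround (C−A): J1=12  J2=3  J3=1  J4=18  J5=7  J6=20

6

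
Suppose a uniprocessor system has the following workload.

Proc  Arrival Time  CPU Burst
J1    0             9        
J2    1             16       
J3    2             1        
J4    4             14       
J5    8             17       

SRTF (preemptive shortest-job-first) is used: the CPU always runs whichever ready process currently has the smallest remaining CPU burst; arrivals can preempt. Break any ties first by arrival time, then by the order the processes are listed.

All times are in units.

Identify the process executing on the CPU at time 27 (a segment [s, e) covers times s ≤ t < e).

J2

Timeline: | J1 0-2 | J3 2-3 | J1 3-10 | J4 10-24 | J2 24-40 | J5 40-57 |
Completion: J1=10  J2=40  J3=3  J4=24  J5=57
Turnaround (C−A): J1=10  J2=39  J3=1  J4=20  J5=49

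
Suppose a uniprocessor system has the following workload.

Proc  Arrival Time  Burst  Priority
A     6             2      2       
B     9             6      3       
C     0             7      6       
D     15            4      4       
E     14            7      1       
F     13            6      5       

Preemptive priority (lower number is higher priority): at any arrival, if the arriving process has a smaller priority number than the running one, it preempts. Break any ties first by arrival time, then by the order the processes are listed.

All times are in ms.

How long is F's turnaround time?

19

Schedule: | C 0-6 | A 6-8 | C 8-9 | B 9-14 | E 14-21 | B 21-22 | D 22-26 | F 26-32 |
Completion: A=8  B=22  C=9  D=26  E=21  F=32
Turnaround(F) = completion − arrival = 32 − 13 = 19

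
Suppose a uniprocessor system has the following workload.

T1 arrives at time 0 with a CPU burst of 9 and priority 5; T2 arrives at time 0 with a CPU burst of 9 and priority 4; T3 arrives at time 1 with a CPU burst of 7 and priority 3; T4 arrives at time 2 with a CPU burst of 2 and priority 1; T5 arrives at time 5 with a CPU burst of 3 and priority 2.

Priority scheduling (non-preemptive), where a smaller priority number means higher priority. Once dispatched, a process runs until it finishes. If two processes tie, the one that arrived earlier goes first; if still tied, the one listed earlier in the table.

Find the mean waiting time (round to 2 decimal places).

9.40

Schedule: | T2 0-9 | T4 9-11 | T5 11-14 | T3 14-21 | T1 21-30 |
Completion: T1=30  T2=9  T3=21  T4=11  T5=14
Waiting times: T1=21, T2=0, T3=13, T4=7, T5=6
Average waiting = (21+0+13+7+6) / 5 = 47/5 = 9.40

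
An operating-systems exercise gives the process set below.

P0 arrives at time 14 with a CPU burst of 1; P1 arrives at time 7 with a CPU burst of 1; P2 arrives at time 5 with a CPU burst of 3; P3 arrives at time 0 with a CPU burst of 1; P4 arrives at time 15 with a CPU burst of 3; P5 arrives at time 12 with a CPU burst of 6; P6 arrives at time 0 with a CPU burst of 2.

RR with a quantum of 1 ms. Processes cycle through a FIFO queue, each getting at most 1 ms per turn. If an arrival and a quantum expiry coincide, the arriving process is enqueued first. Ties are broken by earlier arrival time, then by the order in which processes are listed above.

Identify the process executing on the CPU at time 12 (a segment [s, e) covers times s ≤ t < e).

P5

Gantt: | P3 0-1 | P6 1-3 | idle 3-5 | P2 5-7 | P1 7-8 | P2 8-9 | idle 9-12 | P5 12-14 | P0 14-15 | P5 15-16 | P4 16-17 | P5 17-18 | P4 18-19 | P5 19-20 | P4 20-21 | P5 21-22 |
Completion: P0=15  P1=8  P2=9  P3=1  P4=21  P5=22  P6=3
Turnaround (C−A): P0=1  P1=1  P2=4  P3=1  P4=6  P5=10  P6=3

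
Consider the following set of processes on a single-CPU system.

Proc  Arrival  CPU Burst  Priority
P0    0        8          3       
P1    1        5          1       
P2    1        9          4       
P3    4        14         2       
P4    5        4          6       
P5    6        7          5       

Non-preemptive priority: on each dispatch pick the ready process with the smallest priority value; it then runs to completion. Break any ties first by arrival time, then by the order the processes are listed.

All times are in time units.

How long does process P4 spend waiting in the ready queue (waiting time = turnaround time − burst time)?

Timeline: | P0 0-8 | P1 8-13 | P3 13-27 | P2 27-36 | P5 36-43 | P4 43-47 |
Completion: P0=8  P1=13  P2=36  P3=27  P4=47  P5=43
Turnaround (C−A): P0=8  P1=12  P2=35  P3=23  P4=42  P5=37
Waiting(P4) = turnaround − burst = 42 − 4 = 38

38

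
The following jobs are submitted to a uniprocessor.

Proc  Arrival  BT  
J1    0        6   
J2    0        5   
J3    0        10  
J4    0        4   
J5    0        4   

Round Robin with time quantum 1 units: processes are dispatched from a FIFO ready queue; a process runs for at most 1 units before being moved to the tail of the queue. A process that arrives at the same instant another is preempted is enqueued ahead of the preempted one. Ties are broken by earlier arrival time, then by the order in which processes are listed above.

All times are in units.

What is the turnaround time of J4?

19

Timeline: | J1 0-1 | J2 1-2 | J3 2-3 | J4 3-4 | J5 4-5 | J1 5-6 | J2 6-7 | J3 7-8 | J4 8-9 | J5 9-10 | J1 10-11 | J2 11-12 | J3 12-13 | J4 13-14 | J5 14-15 | J1 15-16 | J2 16-17 | J3 17-18 | J4 18-19 | J5 19-20 | J1 20-21 | J2 21-22 | J3 22-23 | J1 23-24 | J3 24-29 |
Completion: J1=24  J2=22  J3=29  J4=19  J5=20
Turnaround (C−A): J1=24  J2=22  J3=29  J4=19  J5=20
Turnaround(J4) = completion − arrival = 19 − 0 = 19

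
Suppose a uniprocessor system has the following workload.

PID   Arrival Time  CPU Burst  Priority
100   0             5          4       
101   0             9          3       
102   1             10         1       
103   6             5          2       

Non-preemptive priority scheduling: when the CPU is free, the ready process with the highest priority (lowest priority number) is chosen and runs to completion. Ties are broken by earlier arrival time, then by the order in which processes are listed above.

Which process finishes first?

Schedule: | 101 0-9 | 102 9-19 | 103 19-24 | 100 24-29 |
Completion: 100=29  101=9  102=19  103=24
Finish order: 101 → 102 → 103 → 100

101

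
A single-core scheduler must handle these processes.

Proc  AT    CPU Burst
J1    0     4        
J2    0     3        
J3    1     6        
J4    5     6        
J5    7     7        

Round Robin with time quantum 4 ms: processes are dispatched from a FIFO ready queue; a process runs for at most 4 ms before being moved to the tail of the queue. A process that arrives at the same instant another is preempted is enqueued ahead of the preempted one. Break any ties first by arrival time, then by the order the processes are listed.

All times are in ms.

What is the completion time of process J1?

4

Schedule: | J1 0-4 | J2 4-7 | J3 7-11 | J4 11-15 | J5 15-19 | J3 19-21 | J4 21-23 | J5 23-26 |
Completion: J1=4  J2=7  J3=21  J4=23  J5=26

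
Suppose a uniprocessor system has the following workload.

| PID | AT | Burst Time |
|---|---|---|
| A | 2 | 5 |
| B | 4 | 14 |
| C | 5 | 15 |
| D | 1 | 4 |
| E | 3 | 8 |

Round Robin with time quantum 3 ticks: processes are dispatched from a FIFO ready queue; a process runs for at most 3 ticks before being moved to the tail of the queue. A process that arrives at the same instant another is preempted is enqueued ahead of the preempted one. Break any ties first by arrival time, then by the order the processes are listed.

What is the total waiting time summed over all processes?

Schedule: | idle 0-1 | D 1-4 | A 4-7 | E 7-10 | B 10-13 | D 13-14 | C 14-17 | A 17-19 | E 19-22 | B 22-25 | C 25-28 | E 28-30 | B 30-33 | C 33-36 | B 36-39 | C 39-42 | B 42-44 | C 44-47 |
Completion: A=19  B=44  C=47  D=14  E=30
Waiting = turnaround − burst: A=12, B=26, C=27, D=9, E=19
Total waiting = 12 + 26 + 27 + 9 + 19 = 93

93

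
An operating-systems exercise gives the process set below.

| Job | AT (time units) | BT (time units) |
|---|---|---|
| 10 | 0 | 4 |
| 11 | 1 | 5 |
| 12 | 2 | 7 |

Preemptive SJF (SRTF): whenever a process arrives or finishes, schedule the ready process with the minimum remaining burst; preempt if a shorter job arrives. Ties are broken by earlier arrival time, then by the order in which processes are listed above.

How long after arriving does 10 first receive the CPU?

0

Timeline: | 10 0-4 | 11 4-9 | 12 9-16 |
Completion: 10=4  11=9  12=16
Turnaround (C−A): 10=4  11=8  12=14
Response(10) = first start − arrival = 0 − 0 = 0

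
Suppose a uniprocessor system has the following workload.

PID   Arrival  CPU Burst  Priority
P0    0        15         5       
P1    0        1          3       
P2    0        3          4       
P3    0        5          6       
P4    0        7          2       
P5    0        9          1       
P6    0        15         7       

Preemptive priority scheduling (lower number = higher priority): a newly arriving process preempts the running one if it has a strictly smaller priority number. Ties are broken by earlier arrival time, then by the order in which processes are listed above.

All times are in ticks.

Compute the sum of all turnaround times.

192

Gantt: | P5 0-9 | P4 9-16 | P1 16-17 | P2 17-20 | P0 20-35 | P3 35-40 | P6 40-55 |
Completion: P0=35  P1=17  P2=20  P3=40  P4=16  P5=9  P6=55
Turnaround = completion − arrival: P0=35, P1=17, P2=20, P3=40, P4=16, P5=9, P6=55
Total turnaround = 35 + 17 + 20 + 40 + 16 + 9 + 55 = 192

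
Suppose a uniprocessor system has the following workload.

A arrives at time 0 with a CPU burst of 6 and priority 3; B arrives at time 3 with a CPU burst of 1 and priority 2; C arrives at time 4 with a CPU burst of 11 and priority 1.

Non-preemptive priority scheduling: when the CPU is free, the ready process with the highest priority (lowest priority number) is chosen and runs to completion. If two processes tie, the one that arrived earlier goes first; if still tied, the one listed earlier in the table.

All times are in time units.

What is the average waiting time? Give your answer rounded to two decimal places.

5.33

Timeline: | A 0-6 | C 6-17 | B 17-18 |
Completion: A=6  B=18  C=17
Turnaround (C−A): A=6  B=15  C=13
Waiting times: A=0, B=14, C=2
Average waiting = (0+14+2) / 3 = 16/3 = 5.33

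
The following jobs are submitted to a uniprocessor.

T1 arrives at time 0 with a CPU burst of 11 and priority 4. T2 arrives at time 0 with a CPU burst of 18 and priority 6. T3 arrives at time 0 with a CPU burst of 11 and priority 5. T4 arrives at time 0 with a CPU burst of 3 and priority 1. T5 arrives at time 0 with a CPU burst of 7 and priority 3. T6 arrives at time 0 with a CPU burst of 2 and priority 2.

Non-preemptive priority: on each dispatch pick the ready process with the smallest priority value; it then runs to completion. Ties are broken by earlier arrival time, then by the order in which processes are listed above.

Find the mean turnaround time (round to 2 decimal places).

Timeline: | T4 0-3 | T6 3-5 | T5 5-12 | T1 12-23 | T3 23-34 | T2 34-52 |
Completion: T1=23  T2=52  T3=34  T4=3  T5=12  T6=5
Turnaround times: T1=23, T2=52, T3=34, T4=3, T5=12, T6=5
Average turnaround = (23+52+34+3+12+5) / 6 = 129/6 = 21.50

21.50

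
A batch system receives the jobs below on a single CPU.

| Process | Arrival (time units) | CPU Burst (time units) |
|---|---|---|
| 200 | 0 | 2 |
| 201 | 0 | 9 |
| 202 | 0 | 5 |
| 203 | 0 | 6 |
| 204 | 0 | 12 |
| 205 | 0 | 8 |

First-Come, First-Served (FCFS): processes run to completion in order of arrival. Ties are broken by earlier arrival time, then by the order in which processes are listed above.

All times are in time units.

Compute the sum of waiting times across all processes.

85

Timeline: | 200 0-2 | 201 2-11 | 202 11-16 | 203 16-22 | 204 22-34 | 205 34-42 |
Completion: 200=2  201=11  202=16  203=22  204=34  205=42
Waiting = turnaround − burst: 200=0, 201=2, 202=11, 203=16, 204=22, 205=34
Total waiting = 0 + 2 + 11 + 16 + 22 + 34 = 85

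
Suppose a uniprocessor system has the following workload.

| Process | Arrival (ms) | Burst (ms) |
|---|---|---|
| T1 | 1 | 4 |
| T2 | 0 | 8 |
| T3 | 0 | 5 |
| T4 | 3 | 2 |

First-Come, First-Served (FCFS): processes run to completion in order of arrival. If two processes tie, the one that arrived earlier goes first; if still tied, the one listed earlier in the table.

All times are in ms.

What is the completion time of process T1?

Gantt: | T2 0-8 | T3 8-13 | T1 13-17 | T4 17-19 |
Completion: T1=17  T2=8  T3=13  T4=19
Turnaround (C−A): T1=16  T2=8  T3=13  T4=16

17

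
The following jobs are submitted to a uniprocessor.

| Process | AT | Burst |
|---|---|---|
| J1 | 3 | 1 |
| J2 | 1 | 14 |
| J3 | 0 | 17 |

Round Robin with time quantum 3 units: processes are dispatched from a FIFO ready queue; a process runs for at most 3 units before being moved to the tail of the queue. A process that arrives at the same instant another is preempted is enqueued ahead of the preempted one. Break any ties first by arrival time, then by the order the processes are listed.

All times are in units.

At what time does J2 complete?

30

Schedule: | J3 0-3 | J2 3-6 | J1 6-7 | J3 7-10 | J2 10-13 | J3 13-16 | J2 16-19 | J3 19-22 | J2 22-25 | J3 25-28 | J2 28-30 | J3 30-32 |
Completion: J1=7  J2=30  J3=32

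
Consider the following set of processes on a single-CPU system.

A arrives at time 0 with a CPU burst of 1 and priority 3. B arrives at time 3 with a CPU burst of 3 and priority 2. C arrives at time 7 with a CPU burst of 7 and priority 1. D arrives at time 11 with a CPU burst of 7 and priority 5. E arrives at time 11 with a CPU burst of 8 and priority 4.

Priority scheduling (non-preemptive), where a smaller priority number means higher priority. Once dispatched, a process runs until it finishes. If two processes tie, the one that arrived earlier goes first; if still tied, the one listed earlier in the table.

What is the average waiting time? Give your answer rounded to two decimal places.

Schedule: | A 0-1 | idle 1-3 | B 3-6 | idle 6-7 | C 7-14 | E 14-22 | D 22-29 |
Completion: A=1  B=6  C=14  D=29  E=22
Turnaround (C−A): A=1  B=3  C=7  D=18  E=11
Waiting times: A=0, B=0, C=0, D=11, E=3
Average waiting = (0+0+0+11+3) / 5 = 14/5 = 2.80

2.80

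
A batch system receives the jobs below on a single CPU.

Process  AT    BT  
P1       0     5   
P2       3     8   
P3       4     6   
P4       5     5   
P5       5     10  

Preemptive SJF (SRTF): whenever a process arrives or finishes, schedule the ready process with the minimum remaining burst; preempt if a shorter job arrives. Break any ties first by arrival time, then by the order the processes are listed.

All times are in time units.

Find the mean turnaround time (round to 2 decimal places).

Schedule: | P1 0-5 | P4 5-10 | P3 10-16 | P2 16-24 | P5 24-34 |
Completion: P1=5  P2=24  P3=16  P4=10  P5=34
Turnaround (C−A): P1=5  P2=21  P3=12  P4=5  P5=29
Turnaround times: P1=5, P2=21, P3=12, P4=5, P5=29
Average turnaround = (5+21+12+5+29) / 5 = 72/5 = 14.40

14.40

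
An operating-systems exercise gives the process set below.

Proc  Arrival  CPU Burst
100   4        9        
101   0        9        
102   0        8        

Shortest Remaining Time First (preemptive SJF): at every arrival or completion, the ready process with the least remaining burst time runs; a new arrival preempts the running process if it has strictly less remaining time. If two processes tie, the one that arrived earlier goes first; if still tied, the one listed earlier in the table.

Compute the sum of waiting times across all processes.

21

Gantt: | 102 0-8 | 101 8-17 | 100 17-26 |
Completion: 100=26  101=17  102=8
Waiting = turnaround − burst: 100=13, 101=8, 102=0
Total waiting = 13 + 8 + 0 = 21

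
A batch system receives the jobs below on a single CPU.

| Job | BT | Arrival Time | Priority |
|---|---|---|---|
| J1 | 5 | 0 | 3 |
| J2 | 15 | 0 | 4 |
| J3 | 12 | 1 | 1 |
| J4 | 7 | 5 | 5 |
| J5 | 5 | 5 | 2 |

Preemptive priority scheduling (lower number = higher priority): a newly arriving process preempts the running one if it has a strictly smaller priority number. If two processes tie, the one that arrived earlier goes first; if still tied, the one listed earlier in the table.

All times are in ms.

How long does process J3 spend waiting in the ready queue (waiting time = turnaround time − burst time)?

0

Gantt: | J1 0-1 | J3 1-13 | J5 13-18 | J1 18-22 | J2 22-37 | J4 37-44 |
Completion: J1=22  J2=37  J3=13  J4=44  J5=18
Waiting(J3) = turnaround − burst = 12 − 12 = 0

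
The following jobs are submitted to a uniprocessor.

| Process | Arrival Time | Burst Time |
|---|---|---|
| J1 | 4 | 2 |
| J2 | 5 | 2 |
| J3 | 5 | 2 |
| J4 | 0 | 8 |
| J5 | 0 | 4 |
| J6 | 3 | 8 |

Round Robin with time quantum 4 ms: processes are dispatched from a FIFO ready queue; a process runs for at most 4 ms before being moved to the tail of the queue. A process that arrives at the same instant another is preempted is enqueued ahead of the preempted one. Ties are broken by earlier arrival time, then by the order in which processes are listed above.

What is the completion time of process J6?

Timeline: | J4 0-4 | J5 4-8 | J6 8-12 | J1 12-14 | J4 14-18 | J2 18-20 | J3 20-22 | J6 22-26 |
Completion: J1=14  J2=20  J3=22  J4=18  J5=8  J6=26
Turnaround (C−A): J1=10  J2=15  J3=17  J4=18  J5=8  J6=23

26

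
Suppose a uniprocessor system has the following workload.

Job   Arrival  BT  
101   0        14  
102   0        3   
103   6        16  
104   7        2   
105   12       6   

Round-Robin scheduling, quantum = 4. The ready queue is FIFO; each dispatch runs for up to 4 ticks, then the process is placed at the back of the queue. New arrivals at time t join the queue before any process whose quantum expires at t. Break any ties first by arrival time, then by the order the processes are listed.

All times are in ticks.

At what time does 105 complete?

33

Gantt: | 101 0-4 | 102 4-7 | 101 7-11 | 103 11-15 | 104 15-17 | 101 17-21 | 105 21-25 | 103 25-29 | 101 29-31 | 105 31-33 | 103 33-41 |
Completion: 101=31  102=7  103=41  104=17  105=33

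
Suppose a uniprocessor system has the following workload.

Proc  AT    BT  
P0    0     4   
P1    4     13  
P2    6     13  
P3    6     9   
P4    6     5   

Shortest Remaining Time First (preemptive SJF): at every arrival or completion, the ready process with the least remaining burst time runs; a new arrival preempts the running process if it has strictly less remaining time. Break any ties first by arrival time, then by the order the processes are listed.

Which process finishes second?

Gantt: | P0 0-4 | P1 4-6 | P4 6-11 | P3 11-20 | P1 20-31 | P2 31-44 |
Completion: P0=4  P1=31  P2=44  P3=20  P4=11
Finish order: P0 → P4 → P3 → P1 → P2

P4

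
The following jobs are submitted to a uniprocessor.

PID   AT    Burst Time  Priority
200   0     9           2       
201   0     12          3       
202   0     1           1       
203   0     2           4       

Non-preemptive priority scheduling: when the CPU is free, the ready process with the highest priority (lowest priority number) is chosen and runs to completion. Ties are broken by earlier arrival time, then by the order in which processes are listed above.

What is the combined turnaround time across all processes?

57

Schedule: | 202 0-1 | 200 1-10 | 201 10-22 | 203 22-24 |
Completion: 200=10  201=22  202=1  203=24
Turnaround (C−A): 200=10  201=22  202=1  203=24
Turnaround = completion − arrival: 200=10, 201=22, 202=1, 203=24
Total turnaround = 10 + 22 + 1 + 24 = 57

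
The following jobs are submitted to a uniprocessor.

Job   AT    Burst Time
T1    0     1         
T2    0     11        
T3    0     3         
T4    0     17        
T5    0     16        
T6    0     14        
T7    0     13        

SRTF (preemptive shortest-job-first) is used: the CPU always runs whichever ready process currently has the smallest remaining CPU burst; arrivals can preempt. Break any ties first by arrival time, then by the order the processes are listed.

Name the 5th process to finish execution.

T6

Gantt: | T1 0-1 | T3 1-4 | T2 4-15 | T7 15-28 | T6 28-42 | T5 42-58 | T4 58-75 |
Completion: T1=1  T2=15  T3=4  T4=75  T5=58  T6=42  T7=28
Turnaround (C−A): T1=1  T2=15  T3=4  T4=75  T5=58  T6=42  T7=28
Finish order: T1 → T3 → T2 → T7 → T6 → T5 → T4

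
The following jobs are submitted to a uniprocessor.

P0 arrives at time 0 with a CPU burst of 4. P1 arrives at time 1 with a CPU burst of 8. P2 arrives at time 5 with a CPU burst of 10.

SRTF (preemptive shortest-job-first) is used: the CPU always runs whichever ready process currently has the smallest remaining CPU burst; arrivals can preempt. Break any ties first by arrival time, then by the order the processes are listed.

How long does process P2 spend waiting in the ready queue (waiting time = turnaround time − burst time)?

7

Gantt: | P0 0-4 | P1 4-12 | P2 12-22 |
Completion: P0=4  P1=12  P2=22
Turnaround (C−A): P0=4  P1=11  P2=17
Waiting(P2) = turnaround − burst = 17 − 10 = 7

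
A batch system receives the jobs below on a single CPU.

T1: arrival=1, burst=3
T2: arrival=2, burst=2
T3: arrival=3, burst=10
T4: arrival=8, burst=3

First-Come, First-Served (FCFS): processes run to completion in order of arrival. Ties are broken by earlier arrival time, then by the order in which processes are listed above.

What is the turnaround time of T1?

Timeline: | idle 0-1 | T1 1-4 | T2 4-6 | T3 6-16 | T4 16-19 |
Completion: T1=4  T2=6  T3=16  T4=19
Turnaround(T1) = completion − arrival = 4 − 1 = 3

3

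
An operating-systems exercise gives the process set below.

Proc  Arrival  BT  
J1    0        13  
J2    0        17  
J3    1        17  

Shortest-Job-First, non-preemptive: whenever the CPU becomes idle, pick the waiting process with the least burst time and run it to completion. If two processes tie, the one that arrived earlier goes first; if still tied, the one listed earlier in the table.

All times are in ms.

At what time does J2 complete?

30

Timeline: | J1 0-13 | J2 13-30 | J3 30-47 |
Completion: J1=13  J2=30  J3=47
Turnaround (C−A): J1=13  J2=30  J3=46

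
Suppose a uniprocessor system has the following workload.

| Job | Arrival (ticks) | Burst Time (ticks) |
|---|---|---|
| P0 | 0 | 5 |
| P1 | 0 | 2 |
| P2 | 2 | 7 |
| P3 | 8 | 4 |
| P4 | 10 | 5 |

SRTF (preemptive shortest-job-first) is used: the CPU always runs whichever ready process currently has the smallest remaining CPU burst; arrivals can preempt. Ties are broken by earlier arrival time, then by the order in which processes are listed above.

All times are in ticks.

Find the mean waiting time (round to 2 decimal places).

Schedule: | P1 0-2 | P0 2-7 | P2 7-8 | P3 8-12 | P4 12-17 | P2 17-23 |
Completion: P0=7  P1=2  P2=23  P3=12  P4=17
Turnaround (C−A): P0=7  P1=2  P2=21  P3=4  P4=7
Waiting times: P0=2, P1=0, P2=14, P3=0, P4=2
Average waiting = (2+0+14+0+2) / 5 = 18/5 = 3.60

3.60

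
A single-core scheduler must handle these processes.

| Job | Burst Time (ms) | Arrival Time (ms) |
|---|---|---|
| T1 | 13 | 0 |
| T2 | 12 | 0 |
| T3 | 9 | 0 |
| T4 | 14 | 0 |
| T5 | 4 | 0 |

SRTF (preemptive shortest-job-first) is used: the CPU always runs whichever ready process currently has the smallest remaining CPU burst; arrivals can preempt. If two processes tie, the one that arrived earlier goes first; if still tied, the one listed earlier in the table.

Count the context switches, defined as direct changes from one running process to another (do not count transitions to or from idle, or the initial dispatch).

Schedule: | T5 0-4 | T3 4-13 | T2 13-25 | T1 25-38 | T4 38-52 |
Completion: T1=38  T2=25  T3=13  T4=52  T5=4

4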